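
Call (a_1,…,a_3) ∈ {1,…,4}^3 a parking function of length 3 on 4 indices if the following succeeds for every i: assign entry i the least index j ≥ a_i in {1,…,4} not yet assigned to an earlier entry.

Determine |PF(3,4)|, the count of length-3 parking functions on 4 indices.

50

|PF(3,4)| = 2·5^2 = 2×25 = 50 [KW]
E.g. (1,2,2) → sorted (1,2,2): b_i ≤ 1+i ∀i, a PF.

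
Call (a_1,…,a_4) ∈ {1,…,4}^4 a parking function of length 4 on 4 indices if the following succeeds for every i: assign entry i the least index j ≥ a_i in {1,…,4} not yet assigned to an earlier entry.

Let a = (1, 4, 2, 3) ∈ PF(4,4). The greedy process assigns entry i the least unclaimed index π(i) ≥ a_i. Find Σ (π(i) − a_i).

0

Σπ = 4·5/2 = 10 (π permutes [4]); Σa = 1+4+2+3 = 10; disp = 10−10 = 0.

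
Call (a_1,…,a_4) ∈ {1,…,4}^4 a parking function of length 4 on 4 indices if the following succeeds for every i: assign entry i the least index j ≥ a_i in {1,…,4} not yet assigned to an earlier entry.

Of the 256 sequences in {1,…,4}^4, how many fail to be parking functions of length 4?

131

Count = (5−4)·5^(4−1) = 1 · 125 = 125
Check (1,4,1,4) → sorted (1,1,4,4): b_3=4>3, not a PF.
So 256 − 125 = 131 fail.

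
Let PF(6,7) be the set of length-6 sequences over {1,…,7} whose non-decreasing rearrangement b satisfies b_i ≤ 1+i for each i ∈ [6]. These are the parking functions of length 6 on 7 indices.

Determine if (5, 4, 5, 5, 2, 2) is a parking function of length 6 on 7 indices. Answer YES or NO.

YES

Rearranged: b = (2, 2, 4, 5, 5, 5).
  b_1=2 ≤ 2
  b_2=2 ≤ 3
  b_3=4 ≤ 4
  b_4=5 ≤ 5
  b_5=5 ≤ 6
  b_6=5 ≤ 7
All bounds hold ⇒ YES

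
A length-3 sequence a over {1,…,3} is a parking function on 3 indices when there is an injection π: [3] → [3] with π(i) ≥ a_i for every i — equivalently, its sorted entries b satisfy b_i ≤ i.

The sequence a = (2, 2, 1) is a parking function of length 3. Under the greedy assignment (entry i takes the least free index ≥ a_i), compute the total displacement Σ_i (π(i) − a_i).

Σπ = 3·4/2 = 6 (π permutes [3]); Σa = 2+2+1 = 5; disp = 6−5 = 1.

1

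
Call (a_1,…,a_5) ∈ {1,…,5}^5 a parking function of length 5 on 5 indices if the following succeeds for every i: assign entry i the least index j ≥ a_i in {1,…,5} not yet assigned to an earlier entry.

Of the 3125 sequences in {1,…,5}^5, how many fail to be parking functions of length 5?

1829

|PF(5,5)| = (6−5)·6^(5−1) = 1 · 1296 = 1296
One tuple (5,2,5,5,3) → sorted (2,3,5,5,5): b_1=2>1, not a PF.
So 3125 − 1296 = 1829 fail.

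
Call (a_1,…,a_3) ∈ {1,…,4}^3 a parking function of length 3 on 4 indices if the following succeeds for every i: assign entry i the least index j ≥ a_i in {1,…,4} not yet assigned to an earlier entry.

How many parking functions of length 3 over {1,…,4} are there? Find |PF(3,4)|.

#PF = 2·5^2 = 2 · 25 = 50
One tuple (1,2,2) → sorted (1,2,2): b_i ≤ 1+i ∀i, a PF.

50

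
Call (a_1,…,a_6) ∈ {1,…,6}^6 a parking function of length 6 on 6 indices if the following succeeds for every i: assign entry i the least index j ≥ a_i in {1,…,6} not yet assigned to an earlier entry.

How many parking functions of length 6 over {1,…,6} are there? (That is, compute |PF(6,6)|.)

|PF| = (6+1−6)·(6+1)^{6−1} = 1·16807 = 16807 (Konheim–Weiss)
E.g. (3,3,1,2,5,6) → sorted (1,2,3,3,5,6): b_i ≤ i ∀i, a PF.

16807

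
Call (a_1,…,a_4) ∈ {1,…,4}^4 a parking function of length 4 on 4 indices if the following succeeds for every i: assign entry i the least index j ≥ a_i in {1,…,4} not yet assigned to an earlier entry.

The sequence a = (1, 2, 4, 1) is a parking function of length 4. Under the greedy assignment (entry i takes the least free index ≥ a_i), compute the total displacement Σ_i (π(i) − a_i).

2

Σπ = 4·5/2 = 10 (π permutes [4]); Σa = 1+2+4+1 = 8; disp = 10−8 = 2.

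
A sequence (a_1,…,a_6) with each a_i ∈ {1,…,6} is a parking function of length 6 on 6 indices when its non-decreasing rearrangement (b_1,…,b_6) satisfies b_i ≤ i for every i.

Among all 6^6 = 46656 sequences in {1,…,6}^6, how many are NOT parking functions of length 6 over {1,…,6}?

29849

|PF(6,6)| = (6+1−6)·(6+1)^{6−1} = 1·16807 = 16807 (Pollak)
One tuple (2,6,1,1,4,6) → sorted (1,1,2,4,6,6): b_5=6>5, not a PF.
6^6 − 16807 = 46656 − 16807 = 29849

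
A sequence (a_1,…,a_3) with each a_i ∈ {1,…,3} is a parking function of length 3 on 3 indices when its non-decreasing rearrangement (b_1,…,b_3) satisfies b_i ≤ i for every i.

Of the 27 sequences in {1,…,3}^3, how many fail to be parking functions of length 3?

|PF(3,3)| = 1·4^2 = 1 · 16 = 16 [KW]
Check (2,3,3) → sorted (2,3,3): b_1=2>1, not a PF.
So 27 − 16 = 11 fail.

11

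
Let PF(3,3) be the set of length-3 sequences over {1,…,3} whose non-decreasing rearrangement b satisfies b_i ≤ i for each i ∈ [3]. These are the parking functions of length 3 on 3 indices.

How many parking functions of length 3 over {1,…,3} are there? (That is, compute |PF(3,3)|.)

16

#PF = (3−3+1)·(3+1)^(3−1) = 1×16 = 16 (Konheim–Weiss)
Example (1,2,2) → sorted (1,2,2): b_i ≤ i ∀i, a PF.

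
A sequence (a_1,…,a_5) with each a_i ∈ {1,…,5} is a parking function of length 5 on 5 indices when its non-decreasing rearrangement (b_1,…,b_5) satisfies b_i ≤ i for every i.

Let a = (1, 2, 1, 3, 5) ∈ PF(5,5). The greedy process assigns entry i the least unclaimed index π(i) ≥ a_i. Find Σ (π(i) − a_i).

3

Σπ = 5·6/2 = 15 (π permutes [5]); Σa = 1+2+1+3+5 = 12; disp = 15−12 = 3.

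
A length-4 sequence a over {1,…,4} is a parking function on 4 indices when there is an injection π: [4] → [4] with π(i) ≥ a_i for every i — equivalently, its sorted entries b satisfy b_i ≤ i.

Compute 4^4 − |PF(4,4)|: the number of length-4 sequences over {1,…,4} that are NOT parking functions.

|PF| = (4+1−4)·(4+1)^{4−1} = 1×125 = 125 (Pollak)
One tuple (4,4,2,1) → sorted (1,2,4,4): b_3=4>3, not a PF.
4^4 − 125 = 256 − 125 = 131

131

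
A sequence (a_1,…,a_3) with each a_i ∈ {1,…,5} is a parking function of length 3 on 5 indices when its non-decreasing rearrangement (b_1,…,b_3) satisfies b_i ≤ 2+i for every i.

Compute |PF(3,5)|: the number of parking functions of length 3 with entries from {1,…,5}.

108

#PF = (6−3)·6^(3−1) = 3×36 = 108 (Pollak)
Example (4,3,2) → sorted (2,3,4): b_i ≤ 2+i ∀i, a PF.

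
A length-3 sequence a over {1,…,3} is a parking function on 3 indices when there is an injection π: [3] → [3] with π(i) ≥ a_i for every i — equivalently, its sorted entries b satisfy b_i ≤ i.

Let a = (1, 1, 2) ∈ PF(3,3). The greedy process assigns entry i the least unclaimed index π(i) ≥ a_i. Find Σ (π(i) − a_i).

2

Σπ = 6 ({1..3} each once); Σa = 1+1+2 = 4; disp = 6−4 = 2.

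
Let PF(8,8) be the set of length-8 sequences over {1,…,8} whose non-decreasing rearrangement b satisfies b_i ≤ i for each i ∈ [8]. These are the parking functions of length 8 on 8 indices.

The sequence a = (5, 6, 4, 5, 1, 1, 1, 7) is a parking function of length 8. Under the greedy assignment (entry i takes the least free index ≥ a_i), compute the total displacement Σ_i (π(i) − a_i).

Σπ = 8·9/2 = 36 (π permutes [8]); Σa = 5+6+4+5+1+1+1+7 = 30; disp = 36−30 = 6.

6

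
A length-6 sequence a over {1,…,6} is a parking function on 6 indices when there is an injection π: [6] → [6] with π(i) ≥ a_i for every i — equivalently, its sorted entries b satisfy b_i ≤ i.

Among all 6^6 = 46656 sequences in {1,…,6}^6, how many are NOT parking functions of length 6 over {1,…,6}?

Count = 1·7^5 = 1 · 16807 = 16807 (Konheim–Weiss)
Check (3,5,6,4,6,6) → sorted (3,4,5,6,6,6): b_1=3>1, not a PF.
So 46656 − 16807 = 29849 fail.

29849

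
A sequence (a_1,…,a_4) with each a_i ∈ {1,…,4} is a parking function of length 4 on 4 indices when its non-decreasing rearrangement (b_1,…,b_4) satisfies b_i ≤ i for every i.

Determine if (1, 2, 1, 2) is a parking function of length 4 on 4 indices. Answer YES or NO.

Sorted: b = (1, 1, 2, 2).
  b_1=1 ≤ 1
  b_2=1 ≤ 2
  b_3=2 ≤ 3
  b_4=2 ≤ 4
All bounds hold ⇒ YES

YES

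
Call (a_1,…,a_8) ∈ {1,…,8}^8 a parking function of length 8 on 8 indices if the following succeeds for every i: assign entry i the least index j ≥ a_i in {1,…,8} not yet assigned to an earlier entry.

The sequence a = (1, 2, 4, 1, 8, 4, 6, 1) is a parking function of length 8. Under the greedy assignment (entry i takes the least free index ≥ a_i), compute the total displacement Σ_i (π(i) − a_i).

9

Σπ = 8·9/2 = 36 (π permutes [8]); Σa = 1+2+4+1+8+4+6+1 = 27; disp = 36−27 = 9.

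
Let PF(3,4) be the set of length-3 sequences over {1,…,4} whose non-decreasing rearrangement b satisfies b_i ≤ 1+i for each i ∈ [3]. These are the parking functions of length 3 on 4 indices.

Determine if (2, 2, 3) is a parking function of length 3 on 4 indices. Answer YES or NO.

YES

Sorted: b = (2, 2, 3).
  b_1=2 ≤ 2
  b_2=2 ≤ 3
  b_3=3 ≤ 4
All bounds hold ⇒ YES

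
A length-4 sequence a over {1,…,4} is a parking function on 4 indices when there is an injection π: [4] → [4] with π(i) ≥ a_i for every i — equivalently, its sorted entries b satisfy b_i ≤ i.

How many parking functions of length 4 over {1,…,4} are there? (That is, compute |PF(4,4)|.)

|PF(4,4)| = 1·5^3 = 1·125 = 125 (Konheim–Weiss)
Example (4,2,1,3) → sorted (1,2,3,4): b_i ≤ i ∀i, a PF.

125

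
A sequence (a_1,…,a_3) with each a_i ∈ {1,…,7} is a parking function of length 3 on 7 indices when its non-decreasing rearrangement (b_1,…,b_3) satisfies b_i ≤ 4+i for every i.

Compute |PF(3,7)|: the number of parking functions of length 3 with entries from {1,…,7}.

Count = (7−3+1)·(7+1)^(3−1) = 5×64 = 320
Example (4,2,4) → sorted (2,4,4): b_i ≤ 4+i ∀i, a PF.

320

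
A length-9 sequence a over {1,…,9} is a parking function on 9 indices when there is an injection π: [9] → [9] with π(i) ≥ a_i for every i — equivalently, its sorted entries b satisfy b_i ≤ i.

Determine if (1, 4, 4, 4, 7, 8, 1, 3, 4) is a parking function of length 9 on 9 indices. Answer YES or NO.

Order a: b = (1, 1, 3, 4, 4, 4, 4, 7, 8).
  b_1=1 ≤ 1
  b_2=1 ≤ 2
  b_3=3 ≤ 3
  b_4=4 ≤ 4
  b_5=4 ≤ 5
  b_6=4 ≤ 6
  b_7=4 ≤ 7
  b_8=7 ≤ 8
  b_9=8 ≤ 9
All bounds hold ⇒ YES

YES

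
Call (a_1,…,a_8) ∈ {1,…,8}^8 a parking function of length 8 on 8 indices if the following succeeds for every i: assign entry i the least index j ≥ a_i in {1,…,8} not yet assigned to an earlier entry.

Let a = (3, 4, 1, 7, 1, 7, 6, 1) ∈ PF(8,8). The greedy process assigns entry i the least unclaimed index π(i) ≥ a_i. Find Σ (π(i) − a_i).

Σπ(i) = 1+…+8 = 36; Σa = 3+4+1+7+1+7+6+1 = 30; disp = 36−30 = 6.

6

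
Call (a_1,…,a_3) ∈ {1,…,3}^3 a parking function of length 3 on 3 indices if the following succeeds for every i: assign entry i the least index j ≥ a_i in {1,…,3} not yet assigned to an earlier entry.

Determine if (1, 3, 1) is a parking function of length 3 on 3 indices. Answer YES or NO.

Sorted: b = (1, 1, 3).
  b_1=1 ≤ 1
  b_2=1 ≤ 2
  b_3=3 ≤ 3
All bounds hold ⇒ YES

YES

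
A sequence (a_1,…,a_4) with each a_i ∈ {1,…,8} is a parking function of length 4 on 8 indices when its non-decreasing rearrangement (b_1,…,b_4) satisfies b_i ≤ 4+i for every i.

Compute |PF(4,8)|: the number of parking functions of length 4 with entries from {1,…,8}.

3645

Count = (8−4+1)·(8+1)^(4−1) = 5×729 = 3645 (Pollak)
One tuple (4,2,7,7) → sorted (2,4,7,7): b_i ≤ 4+i ∀i, a PF.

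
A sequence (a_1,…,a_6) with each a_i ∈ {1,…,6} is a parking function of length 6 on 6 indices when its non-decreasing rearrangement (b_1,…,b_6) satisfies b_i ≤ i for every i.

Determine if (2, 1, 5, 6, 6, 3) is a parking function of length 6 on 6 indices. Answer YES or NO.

Rearranged: b = (1, 2, 3, 5, 6, 6).
  b_1=1 ≤ 1
  b_2=2 ≤ 2
  b_3=3 ≤ 3
  b_4=5 > 4
  fails at i=4 ⇒ NO

NO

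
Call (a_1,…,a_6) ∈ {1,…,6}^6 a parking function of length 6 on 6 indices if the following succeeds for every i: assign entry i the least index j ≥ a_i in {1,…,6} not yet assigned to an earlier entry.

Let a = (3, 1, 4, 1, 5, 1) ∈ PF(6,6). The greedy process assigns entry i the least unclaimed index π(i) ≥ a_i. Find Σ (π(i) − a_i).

Σπ = 21 ({1..6} each once); Σa = 3+1+4+1+5+1 = 15; disp = 21−15 = 6.

6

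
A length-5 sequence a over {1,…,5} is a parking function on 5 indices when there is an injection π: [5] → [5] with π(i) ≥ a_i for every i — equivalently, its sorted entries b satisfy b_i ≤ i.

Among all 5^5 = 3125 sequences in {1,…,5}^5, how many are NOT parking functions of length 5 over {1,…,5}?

1829

|PF| = (5+1−5)·(5+1)^{5−1} = 1 · 1296 = 1296 (Pollak)
Check (5,5,1,4,5) → sorted (1,4,5,5,5): b_2=4>2, not a PF.
Total 3125; non-PF = 3125−1296 = 1829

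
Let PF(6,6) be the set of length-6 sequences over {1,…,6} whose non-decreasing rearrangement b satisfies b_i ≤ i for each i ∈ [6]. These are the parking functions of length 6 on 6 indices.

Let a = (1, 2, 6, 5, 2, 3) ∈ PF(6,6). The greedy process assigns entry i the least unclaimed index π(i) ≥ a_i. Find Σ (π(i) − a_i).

2

Σπ = 21 ({1..6} each once); Σa = 1+2+6+5+2+3 = 19; disp = 21−19 = 2.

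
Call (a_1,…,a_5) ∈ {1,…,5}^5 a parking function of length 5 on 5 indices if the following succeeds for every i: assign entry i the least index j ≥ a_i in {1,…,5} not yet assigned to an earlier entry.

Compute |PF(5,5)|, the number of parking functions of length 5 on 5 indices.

1296

#PF = (5+1−5)·(5+1)^{5−1} = 1·1296 = 1296
E.g. (4,2,1,4,3) → sorted (1,2,3,4,4): b_i ≤ i ∀i, a PF.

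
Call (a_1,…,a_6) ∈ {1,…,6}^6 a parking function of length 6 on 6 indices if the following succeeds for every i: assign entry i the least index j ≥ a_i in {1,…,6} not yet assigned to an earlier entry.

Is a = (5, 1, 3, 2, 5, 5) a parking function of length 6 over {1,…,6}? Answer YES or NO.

NO

Rearranged: b = (1, 2, 3, 5, 5, 5).
  b_1=1 ≤ 1
  b_2=2 ≤ 2
  b_3=3 ≤ 3
  b_4=5 > 4
  fails at i=4 ⇒ NO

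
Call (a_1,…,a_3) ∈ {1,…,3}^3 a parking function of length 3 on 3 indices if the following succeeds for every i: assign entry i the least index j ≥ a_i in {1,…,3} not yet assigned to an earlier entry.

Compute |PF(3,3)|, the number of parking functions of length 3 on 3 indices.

|PF| = 1·4^2 = 1×16 = 16 (Konheim–Weiss)
One tuple (1,1,2) → sorted (1,1,2): b_i ≤ i ∀i, a PF.

16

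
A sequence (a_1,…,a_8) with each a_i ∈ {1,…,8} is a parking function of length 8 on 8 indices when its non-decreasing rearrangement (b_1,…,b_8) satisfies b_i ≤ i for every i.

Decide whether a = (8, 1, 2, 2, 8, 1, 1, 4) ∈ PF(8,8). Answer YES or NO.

NO

Sorted: b = (1, 1, 1, 2, 2, 4, 8, 8).
  b_1=1 ≤ 1
  b_2=1 ≤ 2
  b_3=1 ≤ 3
  b_4=2 ≤ 4
  b_5=2 ≤ 5
  b_6=4 ≤ 6
  b_7=8 > 7
  fails at i=7 ⇒ NO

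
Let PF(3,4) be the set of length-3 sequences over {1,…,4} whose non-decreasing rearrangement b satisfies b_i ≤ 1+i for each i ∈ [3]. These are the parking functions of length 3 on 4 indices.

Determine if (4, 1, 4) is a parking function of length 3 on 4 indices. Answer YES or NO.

NO

Sorted: b = (1, 4, 4).
  b_1=1 ≤ 2
  b_2=4 > 3
  fails at i=2 ⇒ NO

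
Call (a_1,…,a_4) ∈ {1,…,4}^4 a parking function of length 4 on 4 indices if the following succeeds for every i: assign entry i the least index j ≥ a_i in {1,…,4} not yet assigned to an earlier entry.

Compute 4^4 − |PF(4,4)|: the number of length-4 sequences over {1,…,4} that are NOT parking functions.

|PF(4,4)| = (5−4)·5^(4−1) = 1·125 = 125 (Pollak)
Example (1,1,4,4) → sorted (1,1,4,4): b_3=4>3, not a PF.
4^4 − 125 = 256 − 125 = 131

131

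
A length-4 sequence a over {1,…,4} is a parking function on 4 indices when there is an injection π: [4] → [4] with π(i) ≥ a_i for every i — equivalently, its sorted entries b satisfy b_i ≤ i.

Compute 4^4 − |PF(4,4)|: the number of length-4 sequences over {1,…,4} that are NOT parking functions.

|PF| = (4−4+1)·(4+1)^(4−1) = 1·125 = 125 (Pollak)
Example (4,4,4,3) → sorted (3,4,4,4): b_1=3>1, not a PF.
So 256 − 125 = 131 fail.

131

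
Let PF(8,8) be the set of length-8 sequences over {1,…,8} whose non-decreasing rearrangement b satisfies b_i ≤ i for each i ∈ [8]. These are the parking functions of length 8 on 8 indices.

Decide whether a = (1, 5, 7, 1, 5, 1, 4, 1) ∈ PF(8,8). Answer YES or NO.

YES

Order a: b = (1, 1, 1, 1, 4, 5, 5, 7).
  b_1=1 ≤ 1
  b_2=1 ≤ 2
  b_3=1 ≤ 3
  b_4=1 ≤ 4
  b_5=4 ≤ 5
  b_6=5 ≤ 6
  b_7=5 ≤ 7
  b_8=7 ≤ 8
All bounds hold ⇒ YES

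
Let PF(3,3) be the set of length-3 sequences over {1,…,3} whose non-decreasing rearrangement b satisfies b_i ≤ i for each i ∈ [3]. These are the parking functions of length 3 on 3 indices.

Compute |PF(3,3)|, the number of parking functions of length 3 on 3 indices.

16

#PF = (3−3+1)·(3+1)^(3−1) = 1 · 16 = 16 (Pollak)
E.g. (3,1,1) → sorted (1,1,3): b_i ≤ i ∀i, a PF.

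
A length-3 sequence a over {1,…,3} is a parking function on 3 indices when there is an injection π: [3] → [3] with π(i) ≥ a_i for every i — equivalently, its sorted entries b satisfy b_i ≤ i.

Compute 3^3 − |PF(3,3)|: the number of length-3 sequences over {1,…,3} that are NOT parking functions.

|PF(3,3)| = 1·4^2 = 1 · 16 = 16 (Konheim–Weiss)
E.g. (3,2,3) → sorted (2,3,3): b_1=2>1, not a PF.
3^3 − 16 = 27 − 16 = 11

11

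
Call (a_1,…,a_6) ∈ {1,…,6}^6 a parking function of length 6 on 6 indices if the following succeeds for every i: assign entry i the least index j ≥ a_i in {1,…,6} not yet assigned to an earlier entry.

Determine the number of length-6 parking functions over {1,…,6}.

|PF(6,6)| = 1·7^5 = 1×16807 = 16807
One tuple (1,5,2,1,4,2) → sorted (1,1,2,2,4,5): b_i ≤ i ∀i, a PF.

16807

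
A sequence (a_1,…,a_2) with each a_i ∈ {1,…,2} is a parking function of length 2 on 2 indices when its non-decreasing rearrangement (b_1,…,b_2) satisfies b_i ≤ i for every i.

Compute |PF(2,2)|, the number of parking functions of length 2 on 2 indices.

|PF| = (3−2)·3^(2−1) = 1×3 = 3 [KW]
One tuple (1,1) → sorted (1,1): b_i ≤ i ∀i, a PF.

3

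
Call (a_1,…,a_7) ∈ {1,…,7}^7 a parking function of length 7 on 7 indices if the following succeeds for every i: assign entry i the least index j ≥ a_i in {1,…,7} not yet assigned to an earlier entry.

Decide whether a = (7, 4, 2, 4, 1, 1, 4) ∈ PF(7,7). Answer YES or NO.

YES

Sorted: b = (1, 1, 2, 4, 4, 4, 7).
  b_1=1 ≤ 1
  b_2=1 ≤ 2
  b_3=2 ≤ 3
  b_4=4 ≤ 4
  b_5=4 ≤ 5
  b_6=4 ≤ 6
  b_7=7 ≤ 7
All bounds hold ⇒ YES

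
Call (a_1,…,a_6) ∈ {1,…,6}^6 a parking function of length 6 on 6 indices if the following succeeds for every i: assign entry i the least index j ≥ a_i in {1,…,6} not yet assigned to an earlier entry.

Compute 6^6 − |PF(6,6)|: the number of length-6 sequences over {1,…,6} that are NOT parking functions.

|PF(6,6)| = (6+1−6)·(6+1)^{6−1} = 1 · 16807 = 16807
E.g. (4,6,6,2,6,4) → sorted (2,4,4,6,6,6): b_1=2>1, not a PF.
Total 46656; non-PF = 46656−16807 = 29849

29849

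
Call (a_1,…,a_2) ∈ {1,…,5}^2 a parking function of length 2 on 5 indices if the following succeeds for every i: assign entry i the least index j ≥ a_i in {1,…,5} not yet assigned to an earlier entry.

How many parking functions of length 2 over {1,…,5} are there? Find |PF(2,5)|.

#PF = (5−2+1)·(5+1)^(2−1) = 4 · 6 = 24 [KW]
Check (4,5) → sorted (4,5): b_i ≤ 3+i ∀i, a PF.

24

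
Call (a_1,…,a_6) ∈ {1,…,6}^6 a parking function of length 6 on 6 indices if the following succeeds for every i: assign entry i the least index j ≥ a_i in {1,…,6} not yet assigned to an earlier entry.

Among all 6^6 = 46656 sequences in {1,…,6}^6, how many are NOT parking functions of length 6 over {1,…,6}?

|PF(6,6)| = (7−6)·7^(6−1) = 1·16807 = 16807 (Konheim–Weiss)
E.g. (1,1,6,1,1,6) → sorted (1,1,1,1,6,6): b_5=6>5, not a PF.
So 46656 − 16807 = 29849 fail.

29849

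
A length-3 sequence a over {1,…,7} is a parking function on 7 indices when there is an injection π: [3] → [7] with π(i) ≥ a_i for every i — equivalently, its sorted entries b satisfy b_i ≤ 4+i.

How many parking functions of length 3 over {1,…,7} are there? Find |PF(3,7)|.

|PF| = (7+1−3)·(7+1)^{3−1} = 5×64 = 320
Check (5,7,2) → sorted (2,5,7): b_i ≤ 4+i ∀i, a PF.

320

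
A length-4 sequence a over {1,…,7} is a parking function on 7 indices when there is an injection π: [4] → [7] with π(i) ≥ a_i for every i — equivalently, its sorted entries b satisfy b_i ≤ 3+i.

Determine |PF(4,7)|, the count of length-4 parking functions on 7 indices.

|PF| = 4·8^3 = 4·512 = 2048 (Konheim–Weiss)
Example (5,4,3,4) → sorted (3,4,4,5): b_i ≤ 3+i ∀i, a PF.

2048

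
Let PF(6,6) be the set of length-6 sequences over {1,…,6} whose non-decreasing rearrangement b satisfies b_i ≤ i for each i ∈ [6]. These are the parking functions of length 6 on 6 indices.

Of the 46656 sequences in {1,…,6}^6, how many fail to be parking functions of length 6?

29849

Count = (7−6)·7^(6−1) = 1 · 16807 = 16807 (Konheim–Weiss)
One tuple (5,5,1,5,4,5) → sorted (1,4,5,5,5,5): b_2=4>2, not a PF.
Total 46656; non-PF = 46656−16807 = 29849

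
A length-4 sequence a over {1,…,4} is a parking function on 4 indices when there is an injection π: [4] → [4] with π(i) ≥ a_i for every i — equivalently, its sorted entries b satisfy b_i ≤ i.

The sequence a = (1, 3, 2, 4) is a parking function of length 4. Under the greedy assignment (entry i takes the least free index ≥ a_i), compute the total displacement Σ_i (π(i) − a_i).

Σπ = 4·5/2 = 10 (π permutes [4]); Σa = 1+3+2+4 = 10; disp = 10−10 = 0.

0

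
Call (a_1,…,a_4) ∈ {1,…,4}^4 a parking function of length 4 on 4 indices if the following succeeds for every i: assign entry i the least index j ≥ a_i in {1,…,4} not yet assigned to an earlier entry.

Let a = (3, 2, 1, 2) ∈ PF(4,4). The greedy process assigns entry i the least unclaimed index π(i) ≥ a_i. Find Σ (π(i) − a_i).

2

Σπ = 4·5/2 = 10 (π permutes [4]); Σa = 3+2+1+2 = 8; disp = 10−8 = 2.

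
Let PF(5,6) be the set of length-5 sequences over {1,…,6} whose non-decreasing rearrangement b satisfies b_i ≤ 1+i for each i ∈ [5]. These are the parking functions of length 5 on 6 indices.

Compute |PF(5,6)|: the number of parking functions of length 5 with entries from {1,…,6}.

#PF = (6+1−5)·(6+1)^{5−1} = 2·2401 = 4802 [KW]
Example (5,1,1,3,3) → sorted (1,1,3,3,5): b_i ≤ 1+i ∀i, a PF.

4802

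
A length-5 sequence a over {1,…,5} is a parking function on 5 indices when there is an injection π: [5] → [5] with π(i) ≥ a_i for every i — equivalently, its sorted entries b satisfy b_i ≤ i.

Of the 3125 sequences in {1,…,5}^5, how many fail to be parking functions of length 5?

Count = (6−5)·6^(5−1) = 1 · 1296 = 1296
Check (3,5,3,4,5) → sorted (3,3,4,5,5): b_1=3>1, not a PF.
Total 3125; non-PF = 3125−1296 = 1829

1829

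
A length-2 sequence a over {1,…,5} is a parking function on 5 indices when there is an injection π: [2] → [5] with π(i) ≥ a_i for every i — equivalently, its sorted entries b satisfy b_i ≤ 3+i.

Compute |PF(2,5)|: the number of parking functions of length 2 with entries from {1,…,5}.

24

Count = (5−2+1)·(5+1)^(2−1) = 4 · 6 = 24 [KW]
Example (4,4) → sorted (4,4): b_i ≤ 3+i ∀i, a PF.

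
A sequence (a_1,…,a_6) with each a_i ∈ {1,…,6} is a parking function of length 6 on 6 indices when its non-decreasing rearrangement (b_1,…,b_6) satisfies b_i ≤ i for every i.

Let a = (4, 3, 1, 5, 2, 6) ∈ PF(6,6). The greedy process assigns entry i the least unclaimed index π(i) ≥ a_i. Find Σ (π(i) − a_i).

Σπ = 6·7/2 = 21 (π permutes [6]); Σa = 4+3+1+5+2+6 = 21; disp = 21−21 = 0.

0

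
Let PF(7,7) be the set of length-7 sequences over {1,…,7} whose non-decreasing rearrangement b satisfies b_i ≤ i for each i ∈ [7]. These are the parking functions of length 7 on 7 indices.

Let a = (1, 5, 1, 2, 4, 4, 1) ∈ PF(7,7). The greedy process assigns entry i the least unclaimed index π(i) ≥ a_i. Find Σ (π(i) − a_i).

Σπ(i) = 1+…+7 = 28; Σa = 1+5+1+2+4+4+1 = 18; disp = 28−18 = 10.

10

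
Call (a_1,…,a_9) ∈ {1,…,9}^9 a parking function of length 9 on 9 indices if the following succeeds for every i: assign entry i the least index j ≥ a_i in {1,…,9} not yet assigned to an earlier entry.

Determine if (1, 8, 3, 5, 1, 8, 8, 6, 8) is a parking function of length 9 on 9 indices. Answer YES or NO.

Sorted: b = (1, 1, 3, 5, 6, 8, 8, 8, 8).
  b_1=1 ≤ 1
  b_2=1 ≤ 2
  b_3=3 ≤ 3
  b_4=5 > 4
  fails at i=4 ⇒ NO

NO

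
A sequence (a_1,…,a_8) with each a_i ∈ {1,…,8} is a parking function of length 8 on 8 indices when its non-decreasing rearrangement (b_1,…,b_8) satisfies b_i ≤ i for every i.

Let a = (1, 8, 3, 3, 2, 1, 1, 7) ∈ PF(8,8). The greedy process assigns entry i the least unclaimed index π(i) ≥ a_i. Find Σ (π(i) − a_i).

Σπ = 8·9/2 = 36 (π permutes [8]); Σa = 1+8+3+3+2+1+1+7 = 26; disp = 36−26 = 10.

10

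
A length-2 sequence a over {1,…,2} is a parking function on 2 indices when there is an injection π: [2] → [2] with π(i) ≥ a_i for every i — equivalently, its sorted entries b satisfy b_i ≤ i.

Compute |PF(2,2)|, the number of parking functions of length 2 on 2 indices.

3

Count = (3−2)·3^(2−1) = 1·3 = 3 (Konheim–Weiss)
Example (1,1) → sorted (1,1): b_i ≤ i ∀i, a PF.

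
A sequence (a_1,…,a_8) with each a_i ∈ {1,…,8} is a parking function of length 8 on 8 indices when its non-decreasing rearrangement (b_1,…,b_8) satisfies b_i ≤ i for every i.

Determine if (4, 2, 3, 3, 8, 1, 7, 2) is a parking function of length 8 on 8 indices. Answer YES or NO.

YES

Order a: b = (1, 2, 2, 3, 3, 4, 7, 8).
  b_1=1 ≤ 1
  b_2=2 ≤ 2
  b_3=2 ≤ 3
  b_4=3 ≤ 4
  b_5=3 ≤ 5
  b_6=4 ≤ 6
  b_7=7 ≤ 7
  b_8=8 ≤ 8
All bounds hold ⇒ YES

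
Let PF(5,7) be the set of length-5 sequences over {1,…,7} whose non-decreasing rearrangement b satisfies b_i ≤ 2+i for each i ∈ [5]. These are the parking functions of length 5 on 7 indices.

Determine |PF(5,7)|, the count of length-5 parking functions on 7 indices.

12288

#PF = 3·8^4 = 3·4096 = 12288
Example (3,2,2,5,6) → sorted (2,2,3,5,6): b_i ≤ 2+i ∀i, a PF.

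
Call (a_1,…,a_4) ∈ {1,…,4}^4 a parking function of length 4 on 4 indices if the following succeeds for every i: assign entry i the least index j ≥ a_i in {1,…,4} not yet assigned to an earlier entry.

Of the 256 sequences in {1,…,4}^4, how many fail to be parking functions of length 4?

131

Count = (4+1−4)·(4+1)^{4−1} = 1×125 = 125 (Pollak)
E.g. (2,4,1,4) → sorted (1,2,4,4): b_3=4>3, not a PF.
So 256 − 125 = 131 fail.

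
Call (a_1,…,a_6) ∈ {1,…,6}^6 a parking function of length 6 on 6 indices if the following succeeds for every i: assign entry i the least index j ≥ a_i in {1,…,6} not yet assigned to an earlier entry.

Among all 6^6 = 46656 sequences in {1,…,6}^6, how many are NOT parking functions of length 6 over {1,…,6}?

|PF(6,6)| = (6−6+1)·(6+1)^(6−1) = 1 · 16807 = 16807
Check (5,5,1,6,6,6) → sorted (1,5,5,6,6,6): b_2=5>2, not a PF.
Total 46656; non-PF = 46656−16807 = 29849

29849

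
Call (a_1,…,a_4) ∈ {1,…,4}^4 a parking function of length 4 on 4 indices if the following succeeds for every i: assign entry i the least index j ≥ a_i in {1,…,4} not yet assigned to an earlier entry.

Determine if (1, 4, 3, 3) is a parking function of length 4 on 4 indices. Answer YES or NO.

Sorted: b = (1, 3, 3, 4).
  b_1=1 ≤ 1
  b_2=3 > 2
  fails at i=2 ⇒ NO

NO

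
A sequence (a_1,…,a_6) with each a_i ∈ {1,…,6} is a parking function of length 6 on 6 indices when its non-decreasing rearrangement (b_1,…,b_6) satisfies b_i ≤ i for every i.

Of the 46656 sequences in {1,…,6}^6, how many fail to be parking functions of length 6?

|PF(6,6)| = (6−6+1)·(6+1)^(6−1) = 1·16807 = 16807 (Konheim–Weiss)
One tuple (5,3,6,5,4,3) → sorted (3,3,4,5,5,6): b_1=3>1, not a PF.
Total 46656; non-PF = 46656−16807 = 29849

29849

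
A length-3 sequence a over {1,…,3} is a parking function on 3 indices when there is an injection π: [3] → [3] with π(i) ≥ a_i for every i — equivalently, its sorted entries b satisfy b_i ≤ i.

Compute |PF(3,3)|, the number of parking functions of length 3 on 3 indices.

16

Count = 1·4^2 = 1·16 = 16 (Pollak)
Example (1,2,1) → sorted (1,1,2): b_i ≤ i ∀i, a PF.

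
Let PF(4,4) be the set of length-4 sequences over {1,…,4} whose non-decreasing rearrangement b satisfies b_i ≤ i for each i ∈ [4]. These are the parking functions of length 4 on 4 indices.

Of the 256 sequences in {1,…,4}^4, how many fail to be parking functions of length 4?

#PF = (4−4+1)·(4+1)^(4−1) = 1·125 = 125 (Konheim–Weiss)
Example (4,1,4,3) → sorted (1,3,4,4): b_2=3>2, not a PF.
4^4 − 125 = 256 − 125 = 131

131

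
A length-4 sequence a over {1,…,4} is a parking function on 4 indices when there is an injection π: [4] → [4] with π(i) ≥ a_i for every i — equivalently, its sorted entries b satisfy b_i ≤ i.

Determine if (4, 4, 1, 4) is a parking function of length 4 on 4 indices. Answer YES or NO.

Order a: b = (1, 4, 4, 4).
  b_1=1 ≤ 1
  b_2=4 > 2
  fails at i=2 ⇒ NO

NO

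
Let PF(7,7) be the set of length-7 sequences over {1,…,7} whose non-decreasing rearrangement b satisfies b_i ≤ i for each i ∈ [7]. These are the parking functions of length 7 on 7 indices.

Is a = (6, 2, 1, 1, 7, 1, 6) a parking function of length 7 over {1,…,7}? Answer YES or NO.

NO

Rearranged: b = (1, 1, 1, 2, 6, 6, 7).
  b_1=1 ≤ 1
  b_2=1 ≤ 2
  b_3=1 ≤ 3
  b_4=2 ≤ 4
  b_5=6 > 5
  fails at i=5 ⇒ NO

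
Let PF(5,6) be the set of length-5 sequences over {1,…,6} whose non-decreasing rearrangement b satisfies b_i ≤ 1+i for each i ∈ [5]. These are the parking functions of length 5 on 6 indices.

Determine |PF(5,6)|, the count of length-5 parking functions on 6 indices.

4802

Count = 2·7^4 = 2 · 2401 = 4802 (Pollak)
One tuple (2,1,1,6,2) → sorted (1,1,2,2,6): b_i ≤ 1+i ∀i, a PF.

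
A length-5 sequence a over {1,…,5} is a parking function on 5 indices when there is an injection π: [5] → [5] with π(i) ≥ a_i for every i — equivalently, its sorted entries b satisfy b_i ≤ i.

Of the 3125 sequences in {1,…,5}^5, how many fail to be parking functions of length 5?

1829

Count = (5−5+1)·(5+1)^(5−1) = 1 · 1296 = 1296 [KW]
E.g. (5,3,3,3,4) → sorted (3,3,3,4,5): b_1=3>1, not a PF.
So 3125 − 1296 = 1829 fail.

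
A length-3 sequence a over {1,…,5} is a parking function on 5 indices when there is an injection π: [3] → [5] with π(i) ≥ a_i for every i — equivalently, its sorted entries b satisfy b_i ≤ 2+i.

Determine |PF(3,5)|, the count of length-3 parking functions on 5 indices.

Count = (6−3)·6^(3−1) = 3×36 = 108
Example (3,1,3) → sorted (1,3,3): b_i ≤ 2+i ∀i, a PF.

108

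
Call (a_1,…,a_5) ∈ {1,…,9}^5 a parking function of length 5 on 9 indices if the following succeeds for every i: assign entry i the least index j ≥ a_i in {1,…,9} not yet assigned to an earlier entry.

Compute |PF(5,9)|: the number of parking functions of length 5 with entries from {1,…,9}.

|PF(5,9)| = (10−5)·10^(5−1) = 5×10000 = 50000 (Pollak)
Example (5,3,1,1,5) → sorted (1,1,3,5,5): b_i ≤ 4+i ∀i, a PF.

50000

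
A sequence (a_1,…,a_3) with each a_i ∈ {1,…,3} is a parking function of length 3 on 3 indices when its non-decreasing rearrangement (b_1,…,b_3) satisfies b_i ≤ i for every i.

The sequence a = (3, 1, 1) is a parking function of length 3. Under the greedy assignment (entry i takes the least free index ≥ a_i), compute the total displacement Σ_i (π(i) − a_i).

Σπ = 3·4/2 = 6 (π permutes [3]); Σa = 3+1+1 = 5; disp = 6−5 = 1.

1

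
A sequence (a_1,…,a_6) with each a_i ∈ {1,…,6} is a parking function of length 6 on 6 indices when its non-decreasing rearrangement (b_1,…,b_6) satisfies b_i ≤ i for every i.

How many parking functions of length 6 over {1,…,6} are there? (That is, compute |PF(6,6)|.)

16807

#PF = 1·7^5 = 1·16807 = 16807 (Konheim–Weiss)
E.g. (4,5,2,5,1,1) → sorted (1,1,2,4,5,5): b_i ≤ i ∀i, a PF.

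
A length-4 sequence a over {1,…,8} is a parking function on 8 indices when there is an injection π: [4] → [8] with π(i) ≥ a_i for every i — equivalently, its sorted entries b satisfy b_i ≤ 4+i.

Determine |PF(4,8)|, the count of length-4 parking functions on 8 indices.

3645

Count = (8−4+1)·(8+1)^(4−1) = 5 · 729 = 3645 (Pollak)
E.g. (1,3,3,8) → sorted (1,3,3,8): b_i ≤ 4+i ∀i, a PF.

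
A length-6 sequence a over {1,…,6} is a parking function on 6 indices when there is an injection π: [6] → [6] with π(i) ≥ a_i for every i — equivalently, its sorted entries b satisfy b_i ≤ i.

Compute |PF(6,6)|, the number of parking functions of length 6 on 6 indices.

16807

|PF(6,6)| = (7−6)·7^(6−1) = 1·16807 = 16807 (Pollak)
Check (2,1,1,1,6,3) → sorted (1,1,1,2,3,6): b_i ≤ i ∀i, a PF.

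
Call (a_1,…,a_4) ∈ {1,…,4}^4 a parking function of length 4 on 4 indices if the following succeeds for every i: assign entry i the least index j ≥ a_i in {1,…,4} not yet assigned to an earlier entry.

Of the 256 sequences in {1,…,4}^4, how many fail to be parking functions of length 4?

131

|PF| = (4−4+1)·(4+1)^(4−1) = 1·125 = 125 [KW]
E.g. (4,3,2,3) → sorted (2,3,3,4): b_1=2>1, not a PF.
So 256 − 125 = 131 fail.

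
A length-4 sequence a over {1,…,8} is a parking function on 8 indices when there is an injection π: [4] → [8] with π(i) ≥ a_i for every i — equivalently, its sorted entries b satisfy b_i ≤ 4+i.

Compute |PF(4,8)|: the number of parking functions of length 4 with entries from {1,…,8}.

3645

#PF = 5·9^3 = 5×729 = 3645
Check (1,1,7,4) → sorted (1,1,4,7): b_i ≤ 4+i ∀i, a PF.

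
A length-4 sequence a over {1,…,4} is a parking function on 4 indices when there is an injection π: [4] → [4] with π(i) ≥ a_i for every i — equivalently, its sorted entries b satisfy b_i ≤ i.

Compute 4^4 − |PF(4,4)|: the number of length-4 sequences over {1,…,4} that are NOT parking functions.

|PF(4,4)| = (4+1−4)·(4+1)^{4−1} = 1·125 = 125
Example (4,3,4,3) → sorted (3,3,4,4): b_1=3>1, not a PF.
4^4 − 125 = 256 − 125 = 131

131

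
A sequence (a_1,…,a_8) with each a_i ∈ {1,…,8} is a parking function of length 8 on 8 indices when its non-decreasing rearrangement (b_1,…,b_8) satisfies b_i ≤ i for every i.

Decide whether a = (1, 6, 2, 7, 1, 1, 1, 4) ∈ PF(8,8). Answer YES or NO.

YES

Sorted: b = (1, 1, 1, 1, 2, 4, 6, 7).
  b_1=1 ≤ 1
  b_2=1 ≤ 2
  b_3=1 ≤ 3
  b_4=1 ≤ 4
  b_5=2 ≤ 5
  b_6=4 ≤ 6
  b_7=6 ≤ 7
  b_8=7 ≤ 8
All bounds hold ⇒ YES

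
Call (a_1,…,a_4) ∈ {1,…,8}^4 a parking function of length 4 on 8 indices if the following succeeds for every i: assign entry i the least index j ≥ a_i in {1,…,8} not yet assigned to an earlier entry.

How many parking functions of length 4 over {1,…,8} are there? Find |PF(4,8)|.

#PF = (8−4+1)·(8+1)^(4−1) = 5×729 = 3645 (Pollak)
Example (1,8,3,4) → sorted (1,3,4,8): b_i ≤ 4+i ∀i, a PF.

3645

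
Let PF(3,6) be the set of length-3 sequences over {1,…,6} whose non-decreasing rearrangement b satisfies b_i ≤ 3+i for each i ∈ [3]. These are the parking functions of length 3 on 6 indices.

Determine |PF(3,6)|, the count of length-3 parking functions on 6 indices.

|PF(3,6)| = (6+1−3)·(6+1)^{3−1} = 4·49 = 196 [KW]
E.g. (4,1,3) → sorted (1,3,4): b_i ≤ 3+i ∀i, a PF.

196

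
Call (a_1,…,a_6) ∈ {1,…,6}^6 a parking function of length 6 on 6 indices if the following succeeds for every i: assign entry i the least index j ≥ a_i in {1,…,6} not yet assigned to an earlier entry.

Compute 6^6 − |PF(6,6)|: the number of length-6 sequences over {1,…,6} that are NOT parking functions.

|PF(6,6)| = (6−6+1)·(6+1)^(6−1) = 1×16807 = 16807 (Konheim–Weiss)
E.g. (6,3,5,5,5,4) → sorted (3,4,5,5,5,6): b_1=3>1, not a PF.
Total 46656; non-PF = 46656−16807 = 29849

29849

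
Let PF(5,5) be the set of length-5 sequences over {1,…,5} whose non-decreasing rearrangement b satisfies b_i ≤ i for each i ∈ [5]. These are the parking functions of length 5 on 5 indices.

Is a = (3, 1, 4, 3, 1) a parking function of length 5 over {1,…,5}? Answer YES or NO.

Sorted: b = (1, 1, 3, 3, 4).
  b_1=1 ≤ 1
  b_2=1 ≤ 2
  b_3=3 ≤ 3
  b_4=3 ≤ 4
  b_5=4 ≤ 5
All bounds hold ⇒ YES

YES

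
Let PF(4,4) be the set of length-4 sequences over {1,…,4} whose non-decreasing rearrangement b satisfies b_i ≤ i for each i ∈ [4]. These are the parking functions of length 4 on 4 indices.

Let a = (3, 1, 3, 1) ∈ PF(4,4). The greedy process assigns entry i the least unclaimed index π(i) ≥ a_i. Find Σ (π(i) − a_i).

2

Σπ(i) = 1+…+4 = 10; Σa = 3+1+3+1 = 8; disp = 10−8 = 2.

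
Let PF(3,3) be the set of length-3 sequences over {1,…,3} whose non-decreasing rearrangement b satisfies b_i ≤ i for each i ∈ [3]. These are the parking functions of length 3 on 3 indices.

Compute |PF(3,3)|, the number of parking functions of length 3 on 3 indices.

16

|PF(3,3)| = (4−3)·4^(3−1) = 1·16 = 16
Example (1,3,2) → sorted (1,2,3): b_i ≤ i ∀i, a PF.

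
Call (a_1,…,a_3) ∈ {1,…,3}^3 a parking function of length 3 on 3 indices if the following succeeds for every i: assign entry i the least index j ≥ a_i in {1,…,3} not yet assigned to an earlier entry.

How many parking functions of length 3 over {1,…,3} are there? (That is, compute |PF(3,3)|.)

16

#PF = (3−3+1)·(3+1)^(3−1) = 1·16 = 16 (Pollak)
One tuple (3,1,1) → sorted (1,1,3): b_i ≤ i ∀i, a PF.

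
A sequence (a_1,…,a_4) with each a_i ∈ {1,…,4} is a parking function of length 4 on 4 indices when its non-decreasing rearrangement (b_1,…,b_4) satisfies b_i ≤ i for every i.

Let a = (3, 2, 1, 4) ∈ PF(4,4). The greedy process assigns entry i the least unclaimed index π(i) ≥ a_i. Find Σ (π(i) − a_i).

Σπ = 10 ({1..4} each once); Σa = 3+2+1+4 = 10; disp = 10−10 = 0.

0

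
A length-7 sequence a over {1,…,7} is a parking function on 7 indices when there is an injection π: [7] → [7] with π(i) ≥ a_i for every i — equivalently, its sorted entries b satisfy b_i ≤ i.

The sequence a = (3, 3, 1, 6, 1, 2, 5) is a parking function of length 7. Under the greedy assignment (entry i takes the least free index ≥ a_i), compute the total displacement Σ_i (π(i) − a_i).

7

Σπ = 28 ({1..7} each once); Σa = 3+3+1+6+1+2+5 = 21; disp = 28−21 = 7.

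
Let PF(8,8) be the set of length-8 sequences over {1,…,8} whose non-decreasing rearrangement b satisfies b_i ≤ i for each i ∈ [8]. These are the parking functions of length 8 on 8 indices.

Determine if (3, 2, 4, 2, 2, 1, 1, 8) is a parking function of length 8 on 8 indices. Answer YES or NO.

YES

Rearranged: b = (1, 1, 2, 2, 2, 3, 4, 8).
  b_1=1 ≤ 1
  b_2=1 ≤ 2
  b_3=2 ≤ 3
  b_4=2 ≤ 4
  b_5=2 ≤ 5
  b_6=3 ≤ 6
  b_7=4 ≤ 7
  b_8=8 ≤ 8
All bounds hold ⇒ YES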